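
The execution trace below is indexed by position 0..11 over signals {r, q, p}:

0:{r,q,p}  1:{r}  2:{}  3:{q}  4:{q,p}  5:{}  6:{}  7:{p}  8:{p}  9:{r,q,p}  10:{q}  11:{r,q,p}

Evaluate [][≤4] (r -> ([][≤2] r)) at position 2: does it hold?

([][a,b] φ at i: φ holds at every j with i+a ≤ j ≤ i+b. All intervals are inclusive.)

Check (r -> ([][≤2] r)) at every j in [2,6]:
  j=2: antecedent false → ✓
  j=3: antecedent false → ✓
  j=4: antecedent false → ✓
  j=5: antecedent false → ✓
  j=6: antecedent false → ✓
All positions satisfy it → formula holds.

Yes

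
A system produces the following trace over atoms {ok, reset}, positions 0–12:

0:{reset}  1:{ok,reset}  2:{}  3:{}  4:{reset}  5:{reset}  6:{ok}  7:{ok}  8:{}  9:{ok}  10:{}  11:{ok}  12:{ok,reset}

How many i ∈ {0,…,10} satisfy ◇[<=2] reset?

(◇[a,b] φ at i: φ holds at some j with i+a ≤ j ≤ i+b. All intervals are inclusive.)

Evaluate at each i in [0,10]:
  i=0: ✓ (witness j=0)
  i=1: ✓ (witness j=1)
  i=2: ✓ (witness j=4)
  i=3: ✓ (witness j=4)
  i=4: ✓ (witness j=4)
  i=5: ✓ (witness j=5)
  i=6: ✗ (none in [6,8])
  i=7: ✗ (none in [7,9])
  i=8: ✗ (none in [8,10])
  i=9: ✗ (none in [9,11])
  i=10: ✓ (witness j=12)
Positions where it holds: {0, 1, 2, 3, 4, 5, 10} → 7.

7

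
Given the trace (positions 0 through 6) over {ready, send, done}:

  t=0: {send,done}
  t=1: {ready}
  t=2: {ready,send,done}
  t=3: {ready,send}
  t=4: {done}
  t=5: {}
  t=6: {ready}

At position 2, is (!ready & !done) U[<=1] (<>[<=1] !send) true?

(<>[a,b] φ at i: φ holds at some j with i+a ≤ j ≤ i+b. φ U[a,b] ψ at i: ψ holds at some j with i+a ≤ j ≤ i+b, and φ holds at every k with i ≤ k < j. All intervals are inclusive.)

False

Need some j in [2,3] with <>[<=1] !send, and (!ready & !done) at every k in [2,j-1].
  j=2: <>[<=1] !send — fails (none in [2,3]).
  j=3: <>[<=1] !send holds, but (!ready & !done) fails at k=2 → not this j.
No j in the window works → until fails.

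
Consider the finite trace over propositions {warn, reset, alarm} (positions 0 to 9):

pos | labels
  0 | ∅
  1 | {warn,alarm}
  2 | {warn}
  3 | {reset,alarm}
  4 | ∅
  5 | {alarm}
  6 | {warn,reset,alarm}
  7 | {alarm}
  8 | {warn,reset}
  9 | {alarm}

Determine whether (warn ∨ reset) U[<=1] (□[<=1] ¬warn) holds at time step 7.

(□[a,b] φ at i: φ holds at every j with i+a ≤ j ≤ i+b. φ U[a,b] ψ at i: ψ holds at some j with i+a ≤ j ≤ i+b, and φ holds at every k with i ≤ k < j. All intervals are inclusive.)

Need some j in [7,8] with □[<=1] ¬warn, and (warn ∨ reset) at every k in [7,j-1].
  j=7: □[<=1] ¬warn — fails at 8.
  j=8: □[<=1] ¬warn — fails at 8.
No j in the window works → until fails.

No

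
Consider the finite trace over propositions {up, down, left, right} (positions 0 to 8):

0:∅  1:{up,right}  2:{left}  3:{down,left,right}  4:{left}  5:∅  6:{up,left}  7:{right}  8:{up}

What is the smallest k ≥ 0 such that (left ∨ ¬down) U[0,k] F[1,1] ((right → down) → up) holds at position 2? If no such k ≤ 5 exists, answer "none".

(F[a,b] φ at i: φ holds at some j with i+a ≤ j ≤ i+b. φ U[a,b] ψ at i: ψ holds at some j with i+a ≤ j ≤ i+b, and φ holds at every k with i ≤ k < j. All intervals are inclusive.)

3

Need earliest j ≥ 2 with F[1,1] ((right → down) → up), and (left ∨ ¬down) at every k in [2,j-1].
  j=2: rhs fails.
  j=3: rhs fails.
  j=4: rhs fails.
  j=5: rhs holds; lhs holds on [2,4]. k = 3.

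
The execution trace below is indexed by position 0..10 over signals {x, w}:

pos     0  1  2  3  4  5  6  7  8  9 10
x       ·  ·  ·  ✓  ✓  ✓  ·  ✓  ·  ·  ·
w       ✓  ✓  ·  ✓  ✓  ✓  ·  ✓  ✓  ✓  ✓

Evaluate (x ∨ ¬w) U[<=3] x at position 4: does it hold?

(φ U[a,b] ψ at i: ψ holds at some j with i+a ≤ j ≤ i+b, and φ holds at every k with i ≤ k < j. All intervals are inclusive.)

Yes

Need some j in [4,7] with x, and (x ∨ ¬w) at every k in [4,j-1].
  j=4: x holds; no prefix to check → satisfied.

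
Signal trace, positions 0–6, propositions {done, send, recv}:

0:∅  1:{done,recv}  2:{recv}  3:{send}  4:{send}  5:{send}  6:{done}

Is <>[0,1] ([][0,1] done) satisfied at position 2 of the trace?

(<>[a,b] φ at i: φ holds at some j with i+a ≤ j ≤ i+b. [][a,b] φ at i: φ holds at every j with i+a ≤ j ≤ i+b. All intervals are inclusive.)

Check [][0,1] done at each j in [2,3]:
  j=2: fails at 2
  j=3: fails at 3
No position in the window satisfies it → formula fails.

No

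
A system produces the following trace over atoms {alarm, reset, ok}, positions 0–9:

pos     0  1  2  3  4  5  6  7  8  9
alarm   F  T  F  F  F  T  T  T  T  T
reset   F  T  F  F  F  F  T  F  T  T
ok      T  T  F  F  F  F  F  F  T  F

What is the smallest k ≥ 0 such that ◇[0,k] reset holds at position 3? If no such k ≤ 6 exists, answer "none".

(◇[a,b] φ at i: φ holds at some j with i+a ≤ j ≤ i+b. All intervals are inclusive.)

Scan j = 3,4,… for reset:
  j=3: fails
  j=4: fails
  j=5: fails
  j=6: holds
First hit at j=6, so smallest k = 6-3 = 3.

3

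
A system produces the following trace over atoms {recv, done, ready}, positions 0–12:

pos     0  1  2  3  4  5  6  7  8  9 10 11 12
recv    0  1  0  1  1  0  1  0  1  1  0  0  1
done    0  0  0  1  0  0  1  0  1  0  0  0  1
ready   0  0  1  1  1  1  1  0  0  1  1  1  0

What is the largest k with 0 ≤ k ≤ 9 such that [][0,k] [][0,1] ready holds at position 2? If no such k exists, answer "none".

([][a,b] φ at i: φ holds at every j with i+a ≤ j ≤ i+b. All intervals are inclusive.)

3

[][0,1] ready must hold from j=2 onward; find where it first fails.
  j=2: holds
  j=3: holds
  j=4: holds
  j=5: holds
  j=6: fails
Holds on [2,5], so largest k = 3.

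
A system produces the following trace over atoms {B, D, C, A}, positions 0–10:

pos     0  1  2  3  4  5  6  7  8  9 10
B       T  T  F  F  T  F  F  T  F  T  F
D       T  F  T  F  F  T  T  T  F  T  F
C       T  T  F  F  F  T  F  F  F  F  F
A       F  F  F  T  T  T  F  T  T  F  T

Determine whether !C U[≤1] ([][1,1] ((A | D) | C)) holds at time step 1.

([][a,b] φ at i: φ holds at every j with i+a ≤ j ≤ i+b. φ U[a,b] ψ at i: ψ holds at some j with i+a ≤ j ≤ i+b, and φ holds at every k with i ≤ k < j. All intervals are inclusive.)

Need some j in [1,2] with [][1,1] ((A | D) | C), and !C at every k in [1,j-1].
  j=1: [][1,1] ((A | D) | C) holds; no prefix to check → satisfied.

Holds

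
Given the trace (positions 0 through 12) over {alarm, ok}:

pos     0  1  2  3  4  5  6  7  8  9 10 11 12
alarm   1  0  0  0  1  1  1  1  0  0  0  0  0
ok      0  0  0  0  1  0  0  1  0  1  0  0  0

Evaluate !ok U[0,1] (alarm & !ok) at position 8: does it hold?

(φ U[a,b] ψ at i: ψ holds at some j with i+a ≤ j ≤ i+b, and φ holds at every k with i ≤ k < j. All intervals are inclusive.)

False

Need some j in [8,9] with (alarm & !ok), and !ok at every k in [8,j-1].
  j=8: (alarm & !ok) false.
  j=9: (alarm & !ok) false.
No j in the window works → until fails.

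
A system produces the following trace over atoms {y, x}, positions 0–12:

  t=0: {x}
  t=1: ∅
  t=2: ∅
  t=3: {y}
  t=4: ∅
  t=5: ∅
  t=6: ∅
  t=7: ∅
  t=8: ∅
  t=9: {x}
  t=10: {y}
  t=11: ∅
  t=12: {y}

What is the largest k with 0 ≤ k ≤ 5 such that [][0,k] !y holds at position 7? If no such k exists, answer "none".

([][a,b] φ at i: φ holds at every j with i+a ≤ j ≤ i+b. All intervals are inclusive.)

2

!y must hold from j=7 onward; find where it first fails.
  j=7: holds
  j=8: holds
  j=9: holds
  j=10: fails
Holds on [7,9], so largest k = 2.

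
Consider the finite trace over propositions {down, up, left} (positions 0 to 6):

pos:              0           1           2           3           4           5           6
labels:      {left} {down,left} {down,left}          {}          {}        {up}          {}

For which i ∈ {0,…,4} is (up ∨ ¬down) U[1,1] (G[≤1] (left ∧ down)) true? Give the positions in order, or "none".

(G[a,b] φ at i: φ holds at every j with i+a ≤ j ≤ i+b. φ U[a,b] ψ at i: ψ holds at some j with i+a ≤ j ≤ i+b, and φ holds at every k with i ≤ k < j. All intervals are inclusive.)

0

Evaluate at each i in [0,4]:
  i=0: ✓ (rhs at j=1; lhs holds on [0,0])
  i=1: ✗ (no rhs in [2,2])
  i=2: ✗ (no rhs in [3,3])
  i=3: ✗ (no rhs in [4,4])
  i=4: ✗ (no rhs in [5,5])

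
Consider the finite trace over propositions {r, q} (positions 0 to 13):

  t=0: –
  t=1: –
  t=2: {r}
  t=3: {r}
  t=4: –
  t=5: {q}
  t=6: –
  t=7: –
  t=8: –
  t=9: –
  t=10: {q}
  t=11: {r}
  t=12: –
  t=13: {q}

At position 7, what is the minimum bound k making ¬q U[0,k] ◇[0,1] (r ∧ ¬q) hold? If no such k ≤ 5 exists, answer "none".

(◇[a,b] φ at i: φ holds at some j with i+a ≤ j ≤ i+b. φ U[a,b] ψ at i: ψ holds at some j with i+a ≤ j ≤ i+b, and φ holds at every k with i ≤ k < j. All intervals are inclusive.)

Need earliest j ≥ 7 with ◇[0,1] (r ∧ ¬q), and ¬q at every k in [7,j-1].
  j=7: rhs fails.
  j=8: rhs fails.
  j=9: rhs fails.
  j=10: rhs holds; lhs holds on [7,9]. k = 3.

3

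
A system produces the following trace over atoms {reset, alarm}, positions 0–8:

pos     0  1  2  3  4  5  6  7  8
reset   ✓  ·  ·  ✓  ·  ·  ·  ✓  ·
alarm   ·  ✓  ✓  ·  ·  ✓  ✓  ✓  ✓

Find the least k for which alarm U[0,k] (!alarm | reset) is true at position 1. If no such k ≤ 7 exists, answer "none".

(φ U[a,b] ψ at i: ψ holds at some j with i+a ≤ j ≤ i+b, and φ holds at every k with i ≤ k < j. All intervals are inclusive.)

2

Need earliest j ≥ 1 with (!alarm | reset), and alarm at every k in [1,j-1].
  j=1: rhs fails.
  j=2: rhs fails.
  j=3: rhs holds; lhs holds on [1,2]. k = 2.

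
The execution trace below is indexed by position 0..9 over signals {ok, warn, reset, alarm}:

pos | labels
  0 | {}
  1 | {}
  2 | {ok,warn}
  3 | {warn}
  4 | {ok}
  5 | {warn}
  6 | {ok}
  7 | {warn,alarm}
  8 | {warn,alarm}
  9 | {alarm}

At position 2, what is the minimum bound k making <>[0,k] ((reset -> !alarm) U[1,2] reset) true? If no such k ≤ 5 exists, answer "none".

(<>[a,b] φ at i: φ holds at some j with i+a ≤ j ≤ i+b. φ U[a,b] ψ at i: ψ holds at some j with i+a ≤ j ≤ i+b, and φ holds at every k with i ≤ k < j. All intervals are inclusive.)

none

Scan j = 2,3,… for ((reset -> !alarm) U[1,2] reset):
  j=2: fails
  j=3: fails
  j=4: fails
  j=5: fails
  j=6: fails
  j=7: fails
No j in [2,7] satisfies it → none.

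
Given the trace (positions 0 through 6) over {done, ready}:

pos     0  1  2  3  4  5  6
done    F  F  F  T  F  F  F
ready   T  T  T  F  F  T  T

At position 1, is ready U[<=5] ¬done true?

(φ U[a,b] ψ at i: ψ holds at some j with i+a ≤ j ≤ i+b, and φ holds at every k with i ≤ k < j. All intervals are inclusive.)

Need some j in [1,6] with ¬done, and ready at every k in [1,j-1].
  j=1: ¬done holds; no prefix to check → satisfied.

True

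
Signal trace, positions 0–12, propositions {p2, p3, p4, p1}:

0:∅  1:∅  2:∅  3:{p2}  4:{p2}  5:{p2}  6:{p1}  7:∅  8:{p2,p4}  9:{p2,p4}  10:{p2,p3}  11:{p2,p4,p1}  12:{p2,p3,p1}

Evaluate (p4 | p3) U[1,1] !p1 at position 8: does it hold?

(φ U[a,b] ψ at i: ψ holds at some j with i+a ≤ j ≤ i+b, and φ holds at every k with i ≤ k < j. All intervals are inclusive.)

Yes

Need some j in [9,9] with !p1, and (p4 | p3) at every k in [8,j-1].
  j=9: !p1 holds; (p4 | p3) holds at every k in [8,8] → satisfied.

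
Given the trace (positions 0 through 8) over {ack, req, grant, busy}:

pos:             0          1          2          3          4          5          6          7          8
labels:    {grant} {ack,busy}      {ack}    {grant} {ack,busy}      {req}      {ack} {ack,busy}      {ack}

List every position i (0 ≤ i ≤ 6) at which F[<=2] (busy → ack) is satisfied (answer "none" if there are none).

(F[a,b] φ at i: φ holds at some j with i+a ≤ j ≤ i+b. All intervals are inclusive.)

Evaluate at each i in [0,6]:
  i=0: ✓ (witness j=0)
  i=1: ✓ (witness j=1)
  i=2: ✓ (witness j=2)
  i=3: ✓ (witness j=3)
  i=4: ✓ (witness j=4)
  i=5: ✓ (witness j=5)
  i=6: ✓ (witness j=6)

0, 1, 2, 3, 4, 5, 6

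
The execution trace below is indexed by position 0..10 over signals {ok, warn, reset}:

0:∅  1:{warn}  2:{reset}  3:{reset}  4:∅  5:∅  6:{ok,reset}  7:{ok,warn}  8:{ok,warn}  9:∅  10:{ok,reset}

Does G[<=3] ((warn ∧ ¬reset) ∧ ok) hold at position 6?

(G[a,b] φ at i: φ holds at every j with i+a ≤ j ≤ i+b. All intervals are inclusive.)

False

Check ((warn ∧ ¬reset) ∧ ok) at every j in [6,9]:
  j=6: false
  j=7: true
  j=8: true
  j=9: false
Fails at j=6 → formula fails.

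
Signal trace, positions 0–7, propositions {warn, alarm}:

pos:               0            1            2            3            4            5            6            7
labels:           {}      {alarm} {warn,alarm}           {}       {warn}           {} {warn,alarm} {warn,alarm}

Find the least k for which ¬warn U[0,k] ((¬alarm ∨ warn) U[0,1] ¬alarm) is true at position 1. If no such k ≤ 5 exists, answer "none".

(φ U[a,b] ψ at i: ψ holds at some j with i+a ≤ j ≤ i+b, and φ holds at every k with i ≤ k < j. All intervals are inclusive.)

Need earliest j ≥ 1 with ((¬alarm ∨ warn) U[0,1] ¬alarm), and ¬warn at every k in [1,j-1].
  j=1: rhs fails.
  j=2: rhs holds; lhs holds on [1,1]. k = 1.

1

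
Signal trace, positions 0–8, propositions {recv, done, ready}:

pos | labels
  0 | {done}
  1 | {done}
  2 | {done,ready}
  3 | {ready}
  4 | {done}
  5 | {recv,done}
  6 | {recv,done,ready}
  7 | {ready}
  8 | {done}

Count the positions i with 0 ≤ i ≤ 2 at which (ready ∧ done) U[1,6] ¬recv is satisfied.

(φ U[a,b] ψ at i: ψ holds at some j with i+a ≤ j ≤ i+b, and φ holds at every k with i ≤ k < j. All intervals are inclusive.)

Evaluate at each i in [0,2]:
  i=0: ✗ (lhs fails at k=0 before rhs at j=1)
  i=1: ✗ (lhs fails at k=1 before rhs at j=2)
  i=2: ✓ (rhs at j=3; lhs holds on [2,2])
Positions where it holds: {2} → 1.

1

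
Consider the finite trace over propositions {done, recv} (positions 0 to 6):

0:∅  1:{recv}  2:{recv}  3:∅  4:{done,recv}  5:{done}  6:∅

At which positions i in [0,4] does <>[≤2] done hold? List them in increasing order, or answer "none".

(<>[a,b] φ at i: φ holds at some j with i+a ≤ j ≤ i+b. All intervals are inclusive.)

Evaluate at each i in [0,4]:
  i=0: ✗ (none in [0,2])
  i=1: ✗ (none in [1,3])
  i=2: ✓ (witness j=4)
  i=3: ✓ (witness j=4)
  i=4: ✓ (witness j=4)

2, 3, 4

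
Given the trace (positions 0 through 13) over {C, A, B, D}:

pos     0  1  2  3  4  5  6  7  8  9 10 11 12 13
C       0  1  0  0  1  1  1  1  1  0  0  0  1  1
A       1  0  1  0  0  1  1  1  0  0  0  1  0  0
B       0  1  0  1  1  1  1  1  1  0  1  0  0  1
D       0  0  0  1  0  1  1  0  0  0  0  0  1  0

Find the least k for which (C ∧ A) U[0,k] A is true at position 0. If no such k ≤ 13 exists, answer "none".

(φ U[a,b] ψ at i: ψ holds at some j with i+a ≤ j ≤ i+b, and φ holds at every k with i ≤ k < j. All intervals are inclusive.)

Need earliest j ≥ 0 with A, and (C ∧ A) at every k in [0,j-1].
  j=0: rhs holds (empty prefix). k = 0.

0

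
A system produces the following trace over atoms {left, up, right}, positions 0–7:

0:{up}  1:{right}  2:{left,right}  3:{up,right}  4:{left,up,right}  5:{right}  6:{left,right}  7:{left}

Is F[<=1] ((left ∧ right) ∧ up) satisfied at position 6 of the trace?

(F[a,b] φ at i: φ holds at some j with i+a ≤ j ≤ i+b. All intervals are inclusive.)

Check ((left ∧ right) ∧ up) at each j in [6,7]:
  j=6: false
  j=7: false
No position in the window satisfies it → formula fails.

No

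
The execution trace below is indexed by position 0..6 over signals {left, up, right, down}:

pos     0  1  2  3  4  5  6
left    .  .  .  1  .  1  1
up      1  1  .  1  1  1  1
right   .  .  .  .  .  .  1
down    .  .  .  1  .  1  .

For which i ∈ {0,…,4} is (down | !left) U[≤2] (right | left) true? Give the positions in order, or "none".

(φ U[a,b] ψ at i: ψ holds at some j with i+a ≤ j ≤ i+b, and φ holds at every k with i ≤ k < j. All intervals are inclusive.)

1, 2, 3, 4

Evaluate at each i in [0,4]:
  i=0: ✗ (no rhs in [0,2])
  i=1: ✓ (rhs at j=3; lhs holds on [1,2])
  i=2: ✓ (rhs at j=3; lhs holds on [2,2])
  i=3: ✓ (rhs at j=3)
  i=4: ✓ (rhs at j=5; lhs holds on [4,4])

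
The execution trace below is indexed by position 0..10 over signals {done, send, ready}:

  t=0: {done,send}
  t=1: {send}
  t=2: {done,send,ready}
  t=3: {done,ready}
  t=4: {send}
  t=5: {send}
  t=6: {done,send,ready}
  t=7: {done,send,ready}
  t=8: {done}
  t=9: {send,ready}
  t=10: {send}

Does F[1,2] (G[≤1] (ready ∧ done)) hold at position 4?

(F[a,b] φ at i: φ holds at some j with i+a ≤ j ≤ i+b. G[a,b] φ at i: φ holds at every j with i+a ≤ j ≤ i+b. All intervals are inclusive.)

Check G[≤1] (ready ∧ done) at each j in [5,6]:
  j=5: fails at 5
  j=6: holds on [6,7]
Found at j=6 → formula holds.

Yes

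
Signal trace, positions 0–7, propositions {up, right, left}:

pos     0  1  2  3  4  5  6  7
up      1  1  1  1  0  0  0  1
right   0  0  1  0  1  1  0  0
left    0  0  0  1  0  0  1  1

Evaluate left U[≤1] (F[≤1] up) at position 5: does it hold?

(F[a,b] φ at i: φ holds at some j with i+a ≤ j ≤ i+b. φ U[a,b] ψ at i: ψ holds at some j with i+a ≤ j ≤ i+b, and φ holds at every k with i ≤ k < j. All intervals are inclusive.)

No

Need some j in [5,6] with F[≤1] up, and left at every k in [5,j-1].
  j=5: F[≤1] up — fails (none in [5,6]).
  j=6: F[≤1] up holds, but left fails at k=5 → not this j.
No j in the window works → until fails.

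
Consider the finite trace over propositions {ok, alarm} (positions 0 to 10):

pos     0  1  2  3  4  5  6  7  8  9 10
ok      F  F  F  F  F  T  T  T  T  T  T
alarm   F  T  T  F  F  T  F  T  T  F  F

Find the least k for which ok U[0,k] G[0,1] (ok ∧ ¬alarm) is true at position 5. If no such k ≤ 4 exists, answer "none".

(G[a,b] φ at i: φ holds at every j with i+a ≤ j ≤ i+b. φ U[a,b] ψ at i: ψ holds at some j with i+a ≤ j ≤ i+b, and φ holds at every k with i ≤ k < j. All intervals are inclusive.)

Need earliest j ≥ 5 with G[0,1] (ok ∧ ¬alarm), and ok at every k in [5,j-1].
  j=5: rhs fails.
  j=6: rhs fails.
  j=7: rhs fails.
  j=8: rhs fails.
  j=9: rhs holds; lhs holds on [5,8]. k = 4.

4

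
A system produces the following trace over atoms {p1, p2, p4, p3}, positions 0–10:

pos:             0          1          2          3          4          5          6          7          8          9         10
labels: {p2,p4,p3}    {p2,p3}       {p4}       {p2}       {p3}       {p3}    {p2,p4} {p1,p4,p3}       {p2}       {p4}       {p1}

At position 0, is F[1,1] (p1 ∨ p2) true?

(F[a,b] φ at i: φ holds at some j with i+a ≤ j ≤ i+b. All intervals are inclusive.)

Check (p1 ∨ p2) at each j in [1,1]:
  j=1: true
Found at j=1 → formula holds.

Holds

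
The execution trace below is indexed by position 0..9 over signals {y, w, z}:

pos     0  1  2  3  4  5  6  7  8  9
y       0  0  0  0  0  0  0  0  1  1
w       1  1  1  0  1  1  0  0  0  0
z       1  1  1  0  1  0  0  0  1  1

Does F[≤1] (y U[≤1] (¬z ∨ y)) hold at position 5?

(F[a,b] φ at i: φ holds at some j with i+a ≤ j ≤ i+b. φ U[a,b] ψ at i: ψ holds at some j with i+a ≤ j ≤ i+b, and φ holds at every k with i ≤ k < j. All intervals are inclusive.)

Check (y U[≤1] (¬z ∨ y)) at each j in [5,6]:
  j=5: holds
  j=6: holds
Found at j=5 → formula holds.

True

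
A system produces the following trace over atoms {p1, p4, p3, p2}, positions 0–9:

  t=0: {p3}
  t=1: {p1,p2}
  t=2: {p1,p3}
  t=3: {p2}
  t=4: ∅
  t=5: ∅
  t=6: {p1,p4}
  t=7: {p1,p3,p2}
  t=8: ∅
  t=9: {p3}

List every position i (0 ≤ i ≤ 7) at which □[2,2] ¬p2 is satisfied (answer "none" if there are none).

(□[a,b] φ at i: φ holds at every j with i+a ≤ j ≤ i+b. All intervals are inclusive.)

0, 2, 3, 4, 6, 7

Evaluate at each i in [0,7]:
  i=0: ✓ (all of [2,2])
  i=1: ✗ (fails at j=3)
  i=2: ✓ (all of [4,4])
  i=3: ✓ (all of [5,5])
  i=4: ✓ (all of [6,6])
  i=5: ✗ (fails at j=7)
  i=6: ✓ (all of [8,8])
  i=7: ✓ (all of [9,9])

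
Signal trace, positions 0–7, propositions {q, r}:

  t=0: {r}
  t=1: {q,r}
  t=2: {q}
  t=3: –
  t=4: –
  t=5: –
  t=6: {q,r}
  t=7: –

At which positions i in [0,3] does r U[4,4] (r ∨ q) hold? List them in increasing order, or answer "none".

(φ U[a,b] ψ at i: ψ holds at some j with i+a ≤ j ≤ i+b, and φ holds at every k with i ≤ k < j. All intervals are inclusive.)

none

Evaluate at each i in [0,3]:
  i=0: ✗ (no rhs in [4,4])
  i=1: ✗ (no rhs in [5,5])
  i=2: ✗ (lhs fails at k=2 before rhs at j=6)
  i=3: ✗ (no rhs in [7,7])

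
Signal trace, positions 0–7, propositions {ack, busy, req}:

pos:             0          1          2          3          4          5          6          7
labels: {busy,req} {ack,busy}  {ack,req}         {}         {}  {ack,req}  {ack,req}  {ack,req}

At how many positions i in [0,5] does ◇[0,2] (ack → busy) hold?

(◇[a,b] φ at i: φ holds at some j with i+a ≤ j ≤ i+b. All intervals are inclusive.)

Evaluate at each i in [0,5]:
  i=0: ✓ (witness j=0)
  i=1: ✓ (witness j=1)
  i=2: ✓ (witness j=3)
  i=3: ✓ (witness j=3)
  i=4: ✓ (witness j=4)
  i=5: ✗ (none in [5,7])
Positions where it holds: {0, 1, 2, 3, 4} → 5.

5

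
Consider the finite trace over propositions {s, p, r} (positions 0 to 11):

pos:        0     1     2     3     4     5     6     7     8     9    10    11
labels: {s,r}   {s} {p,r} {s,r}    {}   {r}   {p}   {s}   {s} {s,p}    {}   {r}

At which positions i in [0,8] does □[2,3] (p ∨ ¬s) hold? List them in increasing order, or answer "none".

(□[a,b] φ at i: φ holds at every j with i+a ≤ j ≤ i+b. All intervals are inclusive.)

Evaluate at each i in [0,8]:
  i=0: ✗ (fails at j=3)
  i=1: ✗ (fails at j=3)
  i=2: ✓ (all of [4,5])
  i=3: ✓ (all of [5,6])
  i=4: ✗ (fails at j=7)
  i=5: ✗ (fails at j=7)
  i=6: ✗ (fails at j=8)
  i=7: ✓ (all of [9,10])
  i=8: ✓ (all of [10,11])

2, 3, 7, 8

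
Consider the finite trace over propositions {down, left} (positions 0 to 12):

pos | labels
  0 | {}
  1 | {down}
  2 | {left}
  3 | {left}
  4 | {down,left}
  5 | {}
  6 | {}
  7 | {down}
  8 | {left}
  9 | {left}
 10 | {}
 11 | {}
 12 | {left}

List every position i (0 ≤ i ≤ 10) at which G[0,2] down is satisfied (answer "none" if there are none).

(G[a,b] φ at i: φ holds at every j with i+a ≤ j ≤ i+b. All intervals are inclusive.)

Evaluate at each i in [0,10]:
  i=0: ✗ (fails at j=0)
  i=1: ✗ (fails at j=2)
  i=2: ✗ (fails at j=2)
  i=3: ✗ (fails at j=3)
  i=4: ✗ (fails at j=5)
  i=5: ✗ (fails at j=5)
  i=6: ✗ (fails at j=6)
  i=7: ✗ (fails at j=8)
  i=8: ✗ (fails at j=8)
  i=9: ✗ (fails at j=9)
  i=10: ✗ (fails at j=10)

none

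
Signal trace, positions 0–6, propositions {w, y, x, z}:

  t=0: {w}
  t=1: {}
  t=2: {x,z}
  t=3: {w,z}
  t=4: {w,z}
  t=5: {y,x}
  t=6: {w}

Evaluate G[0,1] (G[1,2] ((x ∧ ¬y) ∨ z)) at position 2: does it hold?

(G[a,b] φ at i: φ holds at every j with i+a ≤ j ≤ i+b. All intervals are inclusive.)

False

Check G[1,2] ((x ∧ ¬y) ∨ z) at every j in [2,3]:
  j=2: holds on [3,4]
  j=3: fails at 5
Fails at j=3 → formula fails.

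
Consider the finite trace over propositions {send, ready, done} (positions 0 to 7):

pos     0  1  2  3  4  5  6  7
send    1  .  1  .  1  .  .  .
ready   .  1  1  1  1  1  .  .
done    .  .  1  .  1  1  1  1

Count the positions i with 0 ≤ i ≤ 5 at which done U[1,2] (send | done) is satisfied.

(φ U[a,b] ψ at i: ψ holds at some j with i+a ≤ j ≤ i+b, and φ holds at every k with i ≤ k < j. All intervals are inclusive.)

Evaluate at each i in [0,5]:
  i=0: ✗ (lhs fails at k=0 before rhs at j=2)
  i=1: ✗ (lhs fails at k=1 before rhs at j=2)
  i=2: ✗ (lhs fails at k=3 before rhs at j=4)
  i=3: ✗ (lhs fails at k=3 before rhs at j=4)
  i=4: ✓ (rhs at j=5; lhs holds on [4,4])
  i=5: ✓ (rhs at j=6; lhs holds on [5,5])
Positions where it holds: {4, 5} → 2.

2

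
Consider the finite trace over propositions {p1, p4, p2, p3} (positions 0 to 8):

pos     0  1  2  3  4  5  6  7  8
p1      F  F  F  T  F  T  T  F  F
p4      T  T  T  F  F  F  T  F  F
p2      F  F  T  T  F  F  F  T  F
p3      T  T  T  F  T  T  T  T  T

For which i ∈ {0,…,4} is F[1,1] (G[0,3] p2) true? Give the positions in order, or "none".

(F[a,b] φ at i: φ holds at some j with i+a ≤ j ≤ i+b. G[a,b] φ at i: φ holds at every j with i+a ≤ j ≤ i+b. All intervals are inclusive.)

none

Evaluate at each i in [0,4]:
  i=0: ✗ (none in [1,1])
  i=1: ✗ (none in [2,2])
  i=2: ✗ (none in [3,3])
  i=3: ✗ (none in [4,4])
  i=4: ✗ (none in [5,5])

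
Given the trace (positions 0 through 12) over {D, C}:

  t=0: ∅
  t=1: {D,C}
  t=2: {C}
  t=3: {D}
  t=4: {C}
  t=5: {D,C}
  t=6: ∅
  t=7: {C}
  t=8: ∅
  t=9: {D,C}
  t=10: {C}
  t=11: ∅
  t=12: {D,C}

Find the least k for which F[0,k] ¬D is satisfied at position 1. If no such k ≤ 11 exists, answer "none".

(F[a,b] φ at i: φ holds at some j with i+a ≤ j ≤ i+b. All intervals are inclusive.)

1

Scan j = 1,2,… for ¬D:
  j=1: fails
  j=2: holds
First hit at j=2, so smallest k = 2-1 = 1.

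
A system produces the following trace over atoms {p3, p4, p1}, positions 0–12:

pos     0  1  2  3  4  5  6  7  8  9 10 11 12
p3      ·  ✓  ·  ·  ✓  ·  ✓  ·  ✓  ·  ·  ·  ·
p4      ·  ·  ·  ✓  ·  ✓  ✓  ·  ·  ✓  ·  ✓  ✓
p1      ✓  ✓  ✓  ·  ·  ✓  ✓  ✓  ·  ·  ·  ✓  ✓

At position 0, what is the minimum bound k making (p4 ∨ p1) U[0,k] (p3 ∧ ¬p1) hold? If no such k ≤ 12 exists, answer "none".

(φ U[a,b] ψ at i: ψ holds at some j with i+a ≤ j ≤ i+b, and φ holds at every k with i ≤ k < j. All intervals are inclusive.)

4

Need earliest j ≥ 0 with (p3 ∧ ¬p1), and (p4 ∨ p1) at every k in [0,j-1].
  j=0: rhs fails.
  j=1: rhs fails.
  j=2: rhs fails.
  j=3: rhs fails.
  j=4: rhs holds; lhs holds on [0,3]. k = 4.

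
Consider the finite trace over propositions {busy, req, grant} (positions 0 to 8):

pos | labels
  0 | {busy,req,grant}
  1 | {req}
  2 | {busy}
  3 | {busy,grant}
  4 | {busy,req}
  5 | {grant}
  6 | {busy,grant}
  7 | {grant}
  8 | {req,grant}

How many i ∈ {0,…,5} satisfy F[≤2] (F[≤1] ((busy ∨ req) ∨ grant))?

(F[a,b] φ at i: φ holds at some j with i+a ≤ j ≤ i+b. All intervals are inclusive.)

Evaluate at each i in [0,5]:
  i=0: ✓ (witness j=0)
  i=1: ✓ (witness j=1)
  i=2: ✓ (witness j=2)
  i=3: ✓ (witness j=3)
  i=4: ✓ (witness j=4)
  i=5: ✓ (witness j=5)
Positions where it holds: {0, 1, 2, 3, 4, 5} → 6.

6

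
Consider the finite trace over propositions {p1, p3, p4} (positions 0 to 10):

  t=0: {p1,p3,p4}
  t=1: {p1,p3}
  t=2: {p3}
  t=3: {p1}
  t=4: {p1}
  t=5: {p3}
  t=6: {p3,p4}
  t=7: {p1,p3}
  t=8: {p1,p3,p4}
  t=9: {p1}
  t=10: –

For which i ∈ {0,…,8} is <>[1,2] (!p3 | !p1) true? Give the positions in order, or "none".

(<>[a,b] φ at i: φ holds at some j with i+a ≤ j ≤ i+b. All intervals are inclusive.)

0, 1, 2, 3, 4, 5, 7, 8

Evaluate at each i in [0,8]:
  i=0: ✓ (witness j=2)
  i=1: ✓ (witness j=2)
  i=2: ✓ (witness j=3)
  i=3: ✓ (witness j=4)
  i=4: ✓ (witness j=5)
  i=5: ✓ (witness j=6)
  i=6: ✗ (none in [7,8])
  i=7: ✓ (witness j=9)
  i=8: ✓ (witness j=9)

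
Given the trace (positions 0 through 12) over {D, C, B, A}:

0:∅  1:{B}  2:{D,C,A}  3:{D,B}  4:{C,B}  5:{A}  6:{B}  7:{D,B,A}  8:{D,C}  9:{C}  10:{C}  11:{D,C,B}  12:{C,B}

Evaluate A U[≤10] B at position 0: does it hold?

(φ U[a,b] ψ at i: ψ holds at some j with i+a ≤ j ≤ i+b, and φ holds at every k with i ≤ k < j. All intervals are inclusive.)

Need some j in [0,10] with B, and A at every k in [0,j-1].
  j=0: B false.
  j=1: B holds, but A fails at k=0 → not this j.
  j=2: B false.
  j=3: B holds, but A fails at k=0 → not this j.
  j=4: B holds, but A fails at k=0 → not this j.
  j=5: B false.
  j=6: B holds, but A fails at k=0 → not this j.
  j=7: B holds, but A fails at k=0 → not this j.
  j=8: B false.
  j=9: B false.
  j=10: B false.
No j in the window works → until fails.

Does not hold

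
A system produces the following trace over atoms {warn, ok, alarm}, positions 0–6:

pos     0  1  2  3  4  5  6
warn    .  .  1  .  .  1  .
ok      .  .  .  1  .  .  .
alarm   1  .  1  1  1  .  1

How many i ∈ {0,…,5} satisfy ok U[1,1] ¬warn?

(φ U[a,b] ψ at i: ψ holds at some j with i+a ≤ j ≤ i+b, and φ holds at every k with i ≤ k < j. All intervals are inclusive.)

1

Evaluate at each i in [0,5]:
  i=0: ✗ (lhs fails at k=0 before rhs at j=1)
  i=1: ✗ (no rhs in [2,2])
  i=2: ✗ (lhs fails at k=2 before rhs at j=3)
  i=3: ✓ (rhs at j=4; lhs holds on [3,3])
  i=4: ✗ (no rhs in [5,5])
  i=5: ✗ (lhs fails at k=5 before rhs at j=6)
Positions where it holds: {3} → 1.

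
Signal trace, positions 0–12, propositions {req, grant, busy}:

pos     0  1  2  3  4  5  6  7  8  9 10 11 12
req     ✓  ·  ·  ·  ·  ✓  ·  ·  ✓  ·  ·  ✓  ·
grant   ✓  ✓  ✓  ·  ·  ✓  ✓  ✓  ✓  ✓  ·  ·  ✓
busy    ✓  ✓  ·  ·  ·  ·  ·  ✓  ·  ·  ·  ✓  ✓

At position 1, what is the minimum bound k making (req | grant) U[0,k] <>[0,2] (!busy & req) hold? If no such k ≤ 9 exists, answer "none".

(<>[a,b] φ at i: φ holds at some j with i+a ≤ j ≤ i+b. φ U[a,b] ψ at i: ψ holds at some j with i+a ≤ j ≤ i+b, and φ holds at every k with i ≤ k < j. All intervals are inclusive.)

Need earliest j ≥ 1 with <>[0,2] (!busy & req), and (req | grant) at every k in [1,j-1].
  j=1: rhs fails.
  j=2: rhs fails.
  j=3: rhs holds; lhs holds on [1,2]. k = 2.

2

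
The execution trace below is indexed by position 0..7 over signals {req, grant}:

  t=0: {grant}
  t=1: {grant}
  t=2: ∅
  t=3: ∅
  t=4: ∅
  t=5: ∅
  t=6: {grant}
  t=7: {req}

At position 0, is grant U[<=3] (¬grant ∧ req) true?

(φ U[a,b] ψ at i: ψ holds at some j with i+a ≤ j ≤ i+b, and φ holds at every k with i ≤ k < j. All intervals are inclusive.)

False

Need some j in [0,3] with (¬grant ∧ req), and grant at every k in [0,j-1].
  j=0: (¬grant ∧ req) false.
  j=1: (¬grant ∧ req) false.
  j=2: (¬grant ∧ req) false.
  j=3: (¬grant ∧ req) false.
No j in the window works → until fails.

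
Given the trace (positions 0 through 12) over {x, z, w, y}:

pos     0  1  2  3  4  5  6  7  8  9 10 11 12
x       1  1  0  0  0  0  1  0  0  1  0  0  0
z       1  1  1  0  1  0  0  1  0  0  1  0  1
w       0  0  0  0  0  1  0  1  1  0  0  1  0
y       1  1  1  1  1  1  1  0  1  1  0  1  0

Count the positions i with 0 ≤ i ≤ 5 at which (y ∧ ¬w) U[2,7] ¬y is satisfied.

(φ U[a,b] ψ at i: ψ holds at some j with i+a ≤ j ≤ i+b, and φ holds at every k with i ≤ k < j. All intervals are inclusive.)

0

Evaluate at each i in [0,5]:
  i=0: ✗ (lhs fails at k=5 before rhs at j=7)
  i=1: ✗ (lhs fails at k=5 before rhs at j=7)
  i=2: ✗ (lhs fails at k=5 before rhs at j=7)
  i=3: ✗ (lhs fails at k=5 before rhs at j=7)
  i=4: ✗ (lhs fails at k=5 before rhs at j=7)
  i=5: ✗ (lhs fails at k=5 before rhs at j=7)
Positions where it holds: {} → 0.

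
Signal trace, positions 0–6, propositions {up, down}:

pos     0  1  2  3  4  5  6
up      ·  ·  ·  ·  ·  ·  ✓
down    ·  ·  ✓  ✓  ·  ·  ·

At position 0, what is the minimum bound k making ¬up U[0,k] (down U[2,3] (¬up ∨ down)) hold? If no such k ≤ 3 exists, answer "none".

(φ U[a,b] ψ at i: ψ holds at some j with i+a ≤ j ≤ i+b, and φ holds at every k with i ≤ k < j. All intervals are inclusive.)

2

Need earliest j ≥ 0 with (down U[2,3] (¬up ∨ down)), and ¬up at every k in [0,j-1].
  j=0: rhs fails.
  j=1: rhs fails.
  j=2: rhs holds; lhs holds on [0,1]. k = 2.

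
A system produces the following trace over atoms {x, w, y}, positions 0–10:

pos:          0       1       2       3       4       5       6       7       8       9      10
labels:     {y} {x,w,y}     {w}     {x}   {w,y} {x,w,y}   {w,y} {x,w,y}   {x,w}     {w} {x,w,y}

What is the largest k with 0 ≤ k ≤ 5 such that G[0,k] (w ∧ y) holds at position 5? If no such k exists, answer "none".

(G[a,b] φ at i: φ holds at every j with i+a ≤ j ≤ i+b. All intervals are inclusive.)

(w ∧ y) must hold from j=5 onward; find where it first fails.
  j=5: holds
  j=6: holds
  j=7: holds
  j=8: fails
Holds on [5,7], so largest k = 2.

2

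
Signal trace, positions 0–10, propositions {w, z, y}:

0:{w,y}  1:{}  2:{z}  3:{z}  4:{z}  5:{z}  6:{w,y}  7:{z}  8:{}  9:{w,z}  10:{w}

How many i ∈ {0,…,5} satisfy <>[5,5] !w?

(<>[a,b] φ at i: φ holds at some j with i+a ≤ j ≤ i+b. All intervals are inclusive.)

Evaluate at each i in [0,5]:
  i=0: ✓ (witness j=5)
  i=1: ✗ (none in [6,6])
  i=2: ✓ (witness j=7)
  i=3: ✓ (witness j=8)
  i=4: ✗ (none in [9,9])
  i=5: ✗ (none in [10,10])
Positions where it holds: {0, 2, 3} → 3.

3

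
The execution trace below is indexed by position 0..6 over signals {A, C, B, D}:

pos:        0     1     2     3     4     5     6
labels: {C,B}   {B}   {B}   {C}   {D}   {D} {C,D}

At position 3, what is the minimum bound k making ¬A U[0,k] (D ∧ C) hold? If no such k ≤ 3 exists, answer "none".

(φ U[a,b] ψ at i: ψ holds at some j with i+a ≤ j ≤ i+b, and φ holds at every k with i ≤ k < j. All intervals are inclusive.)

3

Need earliest j ≥ 3 with (D ∧ C), and ¬A at every k in [3,j-1].
  j=3: rhs fails.
  j=4: rhs fails.
  j=5: rhs fails.
  j=6: rhs holds; lhs holds on [3,5]. k = 3.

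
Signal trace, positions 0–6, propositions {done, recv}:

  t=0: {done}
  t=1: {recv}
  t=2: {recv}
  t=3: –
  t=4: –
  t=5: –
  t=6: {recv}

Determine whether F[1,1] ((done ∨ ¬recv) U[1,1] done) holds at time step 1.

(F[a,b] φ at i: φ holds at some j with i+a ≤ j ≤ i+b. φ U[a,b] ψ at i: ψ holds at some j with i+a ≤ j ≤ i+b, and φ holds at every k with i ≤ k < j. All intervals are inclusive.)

False

Check ((done ∨ ¬recv) U[1,1] done) at each j in [2,2]:
  j=2: fails
No position in the window satisfies it → formula fails.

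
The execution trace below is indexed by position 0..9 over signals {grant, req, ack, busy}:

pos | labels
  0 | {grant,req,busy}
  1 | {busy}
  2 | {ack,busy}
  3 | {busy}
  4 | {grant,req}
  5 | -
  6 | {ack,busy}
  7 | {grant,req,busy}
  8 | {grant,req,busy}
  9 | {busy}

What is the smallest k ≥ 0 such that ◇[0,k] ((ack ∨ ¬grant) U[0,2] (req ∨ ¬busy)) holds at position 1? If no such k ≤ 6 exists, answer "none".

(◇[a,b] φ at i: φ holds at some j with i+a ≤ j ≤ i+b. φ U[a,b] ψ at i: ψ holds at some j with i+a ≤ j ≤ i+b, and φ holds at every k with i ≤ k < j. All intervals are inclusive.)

1

Scan j = 1,2,… for ((ack ∨ ¬grant) U[0,2] (req ∨ ¬busy)):
  j=1: fails
  j=2: holds
First hit at j=2, so smallest k = 2-1 = 1.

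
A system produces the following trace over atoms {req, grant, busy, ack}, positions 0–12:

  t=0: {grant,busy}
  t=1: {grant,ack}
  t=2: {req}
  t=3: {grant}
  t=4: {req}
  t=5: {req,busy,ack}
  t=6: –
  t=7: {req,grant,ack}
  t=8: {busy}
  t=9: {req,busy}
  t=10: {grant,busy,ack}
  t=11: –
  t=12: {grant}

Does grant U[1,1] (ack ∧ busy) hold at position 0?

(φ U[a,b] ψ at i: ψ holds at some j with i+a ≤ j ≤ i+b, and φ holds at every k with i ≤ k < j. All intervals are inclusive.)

Need some j in [1,1] with (ack ∧ busy), and grant at every k in [0,j-1].
  j=1: (ack ∧ busy) false.
No j in the window works → until fails.

Does not hold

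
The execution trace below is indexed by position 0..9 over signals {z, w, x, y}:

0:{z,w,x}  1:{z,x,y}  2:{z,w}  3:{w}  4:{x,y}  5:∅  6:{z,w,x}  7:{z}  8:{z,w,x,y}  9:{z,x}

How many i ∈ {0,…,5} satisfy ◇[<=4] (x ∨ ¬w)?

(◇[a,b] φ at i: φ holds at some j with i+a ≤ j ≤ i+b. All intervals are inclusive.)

Evaluate at each i in [0,5]:
  i=0: ✓ (witness j=0)
  i=1: ✓ (witness j=1)
  i=2: ✓ (witness j=4)
  i=3: ✓ (witness j=4)
  i=4: ✓ (witness j=4)
  i=5: ✓ (witness j=5)
Positions where it holds: {0, 1, 2, 3, 4, 5} → 6.

6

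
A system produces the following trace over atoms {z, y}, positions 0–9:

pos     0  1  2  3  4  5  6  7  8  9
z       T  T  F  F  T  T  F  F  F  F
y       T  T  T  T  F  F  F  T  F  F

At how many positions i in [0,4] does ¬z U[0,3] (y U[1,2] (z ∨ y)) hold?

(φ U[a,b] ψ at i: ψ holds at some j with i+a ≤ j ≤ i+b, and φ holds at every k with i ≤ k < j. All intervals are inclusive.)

4

Evaluate at each i in [0,4]:
  i=0: ✓ (rhs at j=0)
  i=1: ✓ (rhs at j=1)
  i=2: ✓ (rhs at j=2)
  i=3: ✓ (rhs at j=3)
  i=4: ✗ (no rhs in [4,7])
Positions where it holds: {0, 1, 2, 3} → 4.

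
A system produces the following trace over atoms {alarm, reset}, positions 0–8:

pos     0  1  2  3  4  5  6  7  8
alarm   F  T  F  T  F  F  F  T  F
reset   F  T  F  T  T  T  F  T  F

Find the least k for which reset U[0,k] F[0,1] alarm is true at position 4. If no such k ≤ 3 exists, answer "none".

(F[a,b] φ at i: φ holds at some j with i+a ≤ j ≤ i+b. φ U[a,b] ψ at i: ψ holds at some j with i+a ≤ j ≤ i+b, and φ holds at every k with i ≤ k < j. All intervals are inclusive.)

Need earliest j ≥ 4 with F[0,1] alarm, and reset at every k in [4,j-1].
  j=4: rhs fails.
  j=5: rhs fails.
  j=6: rhs holds; lhs holds on [4,5]. k = 2.

2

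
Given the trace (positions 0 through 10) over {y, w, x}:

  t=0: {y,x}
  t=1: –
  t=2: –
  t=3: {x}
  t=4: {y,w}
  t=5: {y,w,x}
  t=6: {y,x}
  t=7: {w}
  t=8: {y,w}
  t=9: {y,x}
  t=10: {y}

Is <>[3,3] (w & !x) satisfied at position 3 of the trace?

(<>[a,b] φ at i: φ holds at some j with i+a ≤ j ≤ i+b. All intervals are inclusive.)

No

Check (w & !x) at each j in [6,6]:
  j=6: false
No position in the window satisfies it → formula fails.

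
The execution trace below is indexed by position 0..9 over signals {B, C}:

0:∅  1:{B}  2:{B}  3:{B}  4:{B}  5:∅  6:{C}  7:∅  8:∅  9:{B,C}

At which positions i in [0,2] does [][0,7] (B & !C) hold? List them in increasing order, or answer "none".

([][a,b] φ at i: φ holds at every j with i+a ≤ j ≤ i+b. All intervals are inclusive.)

none

Evaluate at each i in [0,2]:
  i=0: ✗ (fails at j=0)
  i=1: ✗ (fails at j=5)
  i=2: ✗ (fails at j=5)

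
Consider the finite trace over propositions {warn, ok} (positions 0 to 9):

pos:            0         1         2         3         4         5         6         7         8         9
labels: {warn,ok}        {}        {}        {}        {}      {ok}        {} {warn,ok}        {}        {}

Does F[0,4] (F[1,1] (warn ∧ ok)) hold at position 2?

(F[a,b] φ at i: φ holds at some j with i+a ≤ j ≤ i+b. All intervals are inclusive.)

Check F[1,1] (warn ∧ ok) at each j in [2,6]:
  j=2: fails (none in [3,3])
  j=3: fails (none in [4,4])
  j=4: fails (none in [5,5])
  j=5: fails (none in [6,6])
  j=6: holds (witness at 7)
Found at j=6 → formula holds.

Yes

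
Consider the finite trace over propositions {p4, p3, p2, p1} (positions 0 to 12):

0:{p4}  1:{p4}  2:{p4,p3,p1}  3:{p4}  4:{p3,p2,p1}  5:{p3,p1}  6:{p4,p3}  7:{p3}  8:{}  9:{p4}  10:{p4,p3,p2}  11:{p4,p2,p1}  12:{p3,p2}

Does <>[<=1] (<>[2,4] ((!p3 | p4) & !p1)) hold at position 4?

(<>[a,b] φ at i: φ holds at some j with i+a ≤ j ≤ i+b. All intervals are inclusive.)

Check <>[2,4] ((!p3 | p4) & !p1) at each j in [4,5]:
  j=4: holds (witness at 6)
  j=5: holds (witness at 8)
Found at j=4 → formula holds.

True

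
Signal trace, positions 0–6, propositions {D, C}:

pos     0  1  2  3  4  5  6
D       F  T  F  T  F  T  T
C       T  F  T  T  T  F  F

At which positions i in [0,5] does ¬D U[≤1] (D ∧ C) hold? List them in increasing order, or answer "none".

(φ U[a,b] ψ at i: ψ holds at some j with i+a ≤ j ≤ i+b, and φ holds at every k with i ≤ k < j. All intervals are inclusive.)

2, 3

Evaluate at each i in [0,5]:
  i=0: ✗ (no rhs in [0,1])
  i=1: ✗ (no rhs in [1,2])
  i=2: ✓ (rhs at j=3; lhs holds on [2,2])
  i=3: ✓ (rhs at j=3)
  i=4: ✗ (no rhs in [4,5])
  i=5: ✗ (no rhs in [5,6])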